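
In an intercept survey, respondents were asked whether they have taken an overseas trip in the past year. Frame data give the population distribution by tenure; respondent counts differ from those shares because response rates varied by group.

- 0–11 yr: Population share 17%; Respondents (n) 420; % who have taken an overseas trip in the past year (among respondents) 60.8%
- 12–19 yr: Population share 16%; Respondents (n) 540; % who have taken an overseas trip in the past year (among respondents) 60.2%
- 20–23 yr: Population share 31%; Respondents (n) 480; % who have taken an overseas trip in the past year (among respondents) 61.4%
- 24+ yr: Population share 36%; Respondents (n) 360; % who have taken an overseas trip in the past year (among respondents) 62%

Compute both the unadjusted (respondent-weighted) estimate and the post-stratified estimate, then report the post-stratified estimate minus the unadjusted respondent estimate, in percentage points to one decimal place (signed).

+0.3 percentage points

Unadjusted (pooled respondent) estimate weights by respondent counts:
  (420/1800)×60.8 + (540/1800)×60.2 + (480/1800)×61.4 + (360/1800)×62 = 61.02%
Post-stratifying to population shares instead:
  0.17×60.8 + 0.16×60.2 + 0.31×61.4 + 0.36×62 = 61.322%
Difference = 61.322 − 61.02 = 0.302 pp.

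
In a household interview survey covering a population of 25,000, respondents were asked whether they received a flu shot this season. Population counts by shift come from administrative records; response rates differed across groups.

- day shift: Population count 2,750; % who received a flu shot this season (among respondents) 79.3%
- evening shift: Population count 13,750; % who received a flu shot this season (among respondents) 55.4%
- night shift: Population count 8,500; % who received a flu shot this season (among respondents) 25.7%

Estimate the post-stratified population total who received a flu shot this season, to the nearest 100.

Each cell contributes its population count × the respondent rate:
  day shift: 2,750 × 79.3% = 2180.75
  evening shift: 13,750 × 55.4% = 7617.5
  night shift: 8,500 × 25.7% = 2184.5
Estimated total = 11982.8 → 12,000.

12,000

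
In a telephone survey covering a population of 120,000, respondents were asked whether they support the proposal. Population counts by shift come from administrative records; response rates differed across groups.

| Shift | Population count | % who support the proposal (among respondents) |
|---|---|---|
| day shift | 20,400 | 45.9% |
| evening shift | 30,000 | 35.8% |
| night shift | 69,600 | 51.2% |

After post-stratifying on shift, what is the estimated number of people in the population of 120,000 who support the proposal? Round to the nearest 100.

Each cell contributes its population count × the respondent rate:
  day shift: 20,400 × 45.9% = 9363.6
  evening shift: 30,000 × 35.8% = 10,740
  night shift: 69,600 × 51.2% = 35635.2
Estimated total = 55738.8 → 55,700.

55,700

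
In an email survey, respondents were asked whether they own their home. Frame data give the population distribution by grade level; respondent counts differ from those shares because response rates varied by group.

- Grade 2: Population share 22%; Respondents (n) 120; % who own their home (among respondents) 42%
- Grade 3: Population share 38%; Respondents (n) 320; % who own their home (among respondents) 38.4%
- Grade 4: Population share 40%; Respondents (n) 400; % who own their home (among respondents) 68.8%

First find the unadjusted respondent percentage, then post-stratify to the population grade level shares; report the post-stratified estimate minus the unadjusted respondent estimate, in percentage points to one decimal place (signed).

-2.0 percentage points

Unadjusted (pooled respondent) estimate weights by respondent counts:
  (120/840)×42 + (320/840)×38.4 + (400/840)×68.8 = 53.3905%
Reweighting by population grade level shares:
  0.22×42 + 0.38×38.4 + 0.4×68.8 = 51.352%
Difference = 51.352 − 53.3905 = -2.0385 pp.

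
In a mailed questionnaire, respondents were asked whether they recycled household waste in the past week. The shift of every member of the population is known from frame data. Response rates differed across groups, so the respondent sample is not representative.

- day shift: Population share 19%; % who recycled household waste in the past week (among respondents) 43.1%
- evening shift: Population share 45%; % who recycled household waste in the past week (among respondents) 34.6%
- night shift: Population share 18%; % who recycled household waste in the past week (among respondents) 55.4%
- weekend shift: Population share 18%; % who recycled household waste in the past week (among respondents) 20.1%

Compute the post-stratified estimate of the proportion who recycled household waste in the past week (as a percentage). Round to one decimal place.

37.3%

Each cell contributes population-share × respondent value:
  day shift: 0.19 × 43.1 = 8.189
  evening shift: 0.45 × 34.6 = 15.57
  night shift: 0.18 × 55.4 = 9.972
  weekend shift: 0.18 × 20.1 = 3.618
Post-stratified estimate = 37.349 → 37.3%.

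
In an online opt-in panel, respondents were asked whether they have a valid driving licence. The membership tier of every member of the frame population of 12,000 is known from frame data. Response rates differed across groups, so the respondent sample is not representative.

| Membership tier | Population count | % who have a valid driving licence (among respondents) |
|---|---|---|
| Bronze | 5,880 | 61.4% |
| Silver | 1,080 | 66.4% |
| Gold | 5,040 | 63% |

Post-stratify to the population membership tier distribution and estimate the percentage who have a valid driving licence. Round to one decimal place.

Each cell contributes population-share × respondent value:
  Bronze: (5,880/12,000) × 61.4 = 30.086
  Silver: (1,080/12,000) × 66.4 = 5.976
  Gold: (5,040/12,000) × 63 = 26.46
Post-stratified estimate = 62.522 → 62.5%.

62.5%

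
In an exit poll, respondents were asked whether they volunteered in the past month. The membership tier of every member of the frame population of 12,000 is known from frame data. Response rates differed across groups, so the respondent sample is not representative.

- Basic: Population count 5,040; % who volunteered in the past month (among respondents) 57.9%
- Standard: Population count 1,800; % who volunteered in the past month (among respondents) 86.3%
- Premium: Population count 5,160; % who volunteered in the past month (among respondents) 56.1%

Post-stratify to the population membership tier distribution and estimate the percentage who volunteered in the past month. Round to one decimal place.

61.4%

Weight each group's respondent value by its population share:
  Basic: (5,040/12,000) × 57.9 = 24.318
  Standard: (1,800/12,000) × 86.3 = 12.945
  Premium: (5,160/12,000) × 56.1 = 24.123
Post-stratified estimate = 61.386 → 61.4%.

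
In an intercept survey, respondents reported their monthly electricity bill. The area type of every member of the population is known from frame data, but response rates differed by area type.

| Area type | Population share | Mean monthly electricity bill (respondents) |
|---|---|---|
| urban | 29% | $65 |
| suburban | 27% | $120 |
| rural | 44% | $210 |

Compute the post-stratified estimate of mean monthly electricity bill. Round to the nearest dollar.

Weight each group's respondent value by its population share:
  urban: 0.29 × 65 = 18.85
  suburban: 0.27 × 120 = 32.4
  rural: 0.44 × 210 = 92.4
Post-stratified estimate = 143.65 → $144.

$144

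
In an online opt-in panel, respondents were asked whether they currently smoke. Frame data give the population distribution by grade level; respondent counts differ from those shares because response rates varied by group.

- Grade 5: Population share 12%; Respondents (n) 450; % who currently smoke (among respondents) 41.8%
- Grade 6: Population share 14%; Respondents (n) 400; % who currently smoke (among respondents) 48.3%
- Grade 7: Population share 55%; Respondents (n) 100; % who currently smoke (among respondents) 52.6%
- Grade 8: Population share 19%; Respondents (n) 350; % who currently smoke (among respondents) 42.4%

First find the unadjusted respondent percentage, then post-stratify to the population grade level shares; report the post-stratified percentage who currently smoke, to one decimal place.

Unadjusted (pooled respondent) estimate weights by respondent counts:
  (450/1300)×41.8 + (400/1300)×48.3 + (100/1300)×52.6 + (350/1300)×42.4 = 44.7923%
Reweighting by population grade level shares:
  0.12×41.8 + 0.14×48.3 + 0.55×52.6 + 0.19×42.4 = 48.764%

48.8%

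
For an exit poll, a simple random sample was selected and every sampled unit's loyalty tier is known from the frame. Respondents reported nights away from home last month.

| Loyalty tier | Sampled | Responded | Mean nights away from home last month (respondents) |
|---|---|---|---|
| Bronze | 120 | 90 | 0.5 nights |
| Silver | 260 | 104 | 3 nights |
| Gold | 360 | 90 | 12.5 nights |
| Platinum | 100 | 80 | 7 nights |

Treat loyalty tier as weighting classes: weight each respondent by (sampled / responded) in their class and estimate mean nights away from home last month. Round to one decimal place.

Class response rates: Bronze 90/120 = 75%, Silver 104/260 = 40%, Gold 90/360 = 25%, Platinum 80/100 = 80%.
With weight = n_sampled/n_responded per class, the weighted class total is n_sampled:
  Bronze: 120 × 0.5 = 60
  Silver: 260 × 3 = 780
  Gold: 360 × 12.5 = 4500
  Platinum: 100 × 7 = 700
Adjusted estimate = 6040 / 840 = 7.19048 → 7.2.

7.2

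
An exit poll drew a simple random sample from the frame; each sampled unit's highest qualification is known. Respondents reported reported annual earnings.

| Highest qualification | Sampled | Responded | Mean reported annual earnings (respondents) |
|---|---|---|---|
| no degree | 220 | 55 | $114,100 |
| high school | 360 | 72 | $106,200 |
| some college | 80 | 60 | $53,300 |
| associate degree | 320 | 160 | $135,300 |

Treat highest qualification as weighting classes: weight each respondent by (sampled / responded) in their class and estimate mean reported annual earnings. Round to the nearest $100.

$113,200

Response rates by class: no degree 55/220 = 25%, high school 72/360 = 20%, some college 60/80 = 75%, associate degree 160/320 = 50%.
Each respondent's weight = sampled/responded in their class; summing within a class gives n_sampled, so:
  no degree: 220 × 114,100 = 25,102,000
  high school: 360 × 106,200 = 38,232,000
  some college: 80 × 53,300 = 4,264,000
  associate degree: 320 × 135,300 = 43,296,000
Adjusted estimate = 110,894,000 / 980 = 113157 → $113,200.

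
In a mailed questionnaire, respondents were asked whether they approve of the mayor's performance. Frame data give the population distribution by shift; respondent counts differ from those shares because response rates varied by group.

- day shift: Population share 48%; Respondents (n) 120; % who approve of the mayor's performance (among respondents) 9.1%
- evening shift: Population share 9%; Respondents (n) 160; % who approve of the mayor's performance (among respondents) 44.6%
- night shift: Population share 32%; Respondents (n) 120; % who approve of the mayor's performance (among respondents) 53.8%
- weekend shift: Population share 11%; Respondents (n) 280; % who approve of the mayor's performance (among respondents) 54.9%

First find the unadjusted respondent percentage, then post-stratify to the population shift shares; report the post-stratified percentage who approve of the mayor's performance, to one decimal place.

Without adjustment, the pooled respondent share is:
  (120/680)×9.1 + (160/680)×44.6 + (120/680)×53.8 + (280/680)×54.9 = 44.2%
Post-stratifying to population shares instead:
  0.48×9.1 + 0.09×44.6 + 0.32×53.8 + 0.11×54.9 = 31.637%

31.6%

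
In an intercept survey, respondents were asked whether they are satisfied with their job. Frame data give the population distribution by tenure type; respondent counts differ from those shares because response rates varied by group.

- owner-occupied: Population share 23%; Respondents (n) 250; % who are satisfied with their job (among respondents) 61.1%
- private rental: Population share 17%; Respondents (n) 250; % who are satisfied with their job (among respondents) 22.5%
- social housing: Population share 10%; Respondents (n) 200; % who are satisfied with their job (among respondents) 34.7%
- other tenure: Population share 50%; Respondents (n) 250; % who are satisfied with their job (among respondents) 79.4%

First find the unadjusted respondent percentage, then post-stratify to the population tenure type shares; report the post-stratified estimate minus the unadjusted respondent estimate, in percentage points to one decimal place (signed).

Without adjustment, the pooled respondent share is:
  (250/950)×61.1 + (250/950)×22.5 + (200/950)×34.7 + (250/950)×79.4 = 50.2%
Reweighting by population tenure type shares:
  0.23×61.1 + 0.17×22.5 + 0.1×34.7 + 0.5×79.4 = 61.048%
Difference = 61.048 − 50.2 = 10.848 pp.

+10.8 percentage points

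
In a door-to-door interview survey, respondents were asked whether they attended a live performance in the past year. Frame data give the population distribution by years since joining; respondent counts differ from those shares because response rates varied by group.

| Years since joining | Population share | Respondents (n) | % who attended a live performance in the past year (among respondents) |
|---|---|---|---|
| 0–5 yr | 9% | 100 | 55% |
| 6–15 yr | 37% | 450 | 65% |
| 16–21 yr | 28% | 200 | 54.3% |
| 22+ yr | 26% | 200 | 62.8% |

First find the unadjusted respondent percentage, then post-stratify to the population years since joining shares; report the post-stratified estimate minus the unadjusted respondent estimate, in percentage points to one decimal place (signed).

Unadjusted (pooled respondent) estimate weights by respondent counts:
  (100/950)×55 + (450/950)×65 + (200/950)×54.3 + (200/950)×62.8 = 61.2316%
Post-stratified estimate weights by population shares:
  0.09×55 + 0.37×65 + 0.28×54.3 + 0.26×62.8 = 60.532%
Difference = 60.532 − 61.2316 = -0.6996 pp.

-0.7 percentage points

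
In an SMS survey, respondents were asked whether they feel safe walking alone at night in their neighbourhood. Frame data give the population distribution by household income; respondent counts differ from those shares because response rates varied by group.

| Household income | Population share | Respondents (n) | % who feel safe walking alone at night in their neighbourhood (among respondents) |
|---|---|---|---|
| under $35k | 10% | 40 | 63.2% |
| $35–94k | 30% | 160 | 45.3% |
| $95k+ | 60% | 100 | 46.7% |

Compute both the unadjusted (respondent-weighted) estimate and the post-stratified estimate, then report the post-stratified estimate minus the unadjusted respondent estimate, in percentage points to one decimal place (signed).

-0.2 percentage points

Without adjustment, the pooled respondent share is:
  (40/300)×63.2 + (160/300)×45.3 + (100/300)×46.7 = 48.1533%
Post-stratifying to population shares instead:
  0.1×63.2 + 0.3×45.3 + 0.6×46.7 = 47.93%
Difference = 47.93 − 48.1533 = -0.2233 pp.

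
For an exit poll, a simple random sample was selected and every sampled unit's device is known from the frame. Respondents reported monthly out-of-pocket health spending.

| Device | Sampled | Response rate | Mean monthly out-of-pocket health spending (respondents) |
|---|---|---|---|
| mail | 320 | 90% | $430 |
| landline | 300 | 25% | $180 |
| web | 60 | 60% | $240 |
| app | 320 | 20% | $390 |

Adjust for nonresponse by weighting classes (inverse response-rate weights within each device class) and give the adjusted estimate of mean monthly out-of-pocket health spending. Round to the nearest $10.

$330

Inverse-response-rate weighting restores each class to its sampled count, so class totals weight by n_sampled:
  mail: 320 × 430 = 137,600
  landline: 300 × 180 = 54,000
  web: 60 × 240 = 14,400
  app: 320 × 390 = 124,800
Adjusted estimate = 330,800 / 1,000 = 330.8 → $330.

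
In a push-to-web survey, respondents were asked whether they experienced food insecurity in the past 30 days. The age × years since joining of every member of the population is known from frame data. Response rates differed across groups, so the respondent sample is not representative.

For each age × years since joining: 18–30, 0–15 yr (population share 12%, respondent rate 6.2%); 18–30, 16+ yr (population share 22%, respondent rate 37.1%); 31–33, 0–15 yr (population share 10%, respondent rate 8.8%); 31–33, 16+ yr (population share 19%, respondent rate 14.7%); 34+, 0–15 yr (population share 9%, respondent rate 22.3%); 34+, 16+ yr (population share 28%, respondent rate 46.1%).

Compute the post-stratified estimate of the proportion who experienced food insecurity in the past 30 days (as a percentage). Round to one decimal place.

27.5%

Post-stratification weights by population share, not respondent share:
  18–30, 0–15 yr: 0.12 × 6.2 = 0.744
  18–30, 16+ yr: 0.22 × 37.1 = 8.162
  31–33, 0–15 yr: 0.1 × 8.8 = 0.88
  31–33, 16+ yr: 0.19 × 14.7 = 2.793
  34+, 0–15 yr: 0.09 × 22.3 = 2.007
  34+, 16+ yr: 0.28 × 46.1 = 12.908
Post-stratified estimate = 27.494 → 27.5%.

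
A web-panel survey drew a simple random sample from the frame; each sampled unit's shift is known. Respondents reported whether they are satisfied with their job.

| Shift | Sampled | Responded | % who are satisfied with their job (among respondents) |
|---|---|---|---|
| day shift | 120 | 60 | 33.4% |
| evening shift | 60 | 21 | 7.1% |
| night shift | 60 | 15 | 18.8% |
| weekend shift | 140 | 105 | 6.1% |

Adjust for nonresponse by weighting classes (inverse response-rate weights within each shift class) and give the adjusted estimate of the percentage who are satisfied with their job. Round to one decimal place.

16.9%

Class response rates: day shift 60/120 = 50%, evening shift 21/60 = 35%, night shift 15/60 = 25%, weekend shift 105/140 = 75%.
Inverse-response-rate weighting restores each class to its sampled count, so class totals weight by n_sampled:
  day shift: 120 × 33.4 = 4008
  evening shift: 60 × 7.1 = 426
  night shift: 60 × 18.8 = 1128
  weekend shift: 140 × 6.1 = 854
Adjusted estimate = 6416 / 380 = 16.8842 → 16.9%.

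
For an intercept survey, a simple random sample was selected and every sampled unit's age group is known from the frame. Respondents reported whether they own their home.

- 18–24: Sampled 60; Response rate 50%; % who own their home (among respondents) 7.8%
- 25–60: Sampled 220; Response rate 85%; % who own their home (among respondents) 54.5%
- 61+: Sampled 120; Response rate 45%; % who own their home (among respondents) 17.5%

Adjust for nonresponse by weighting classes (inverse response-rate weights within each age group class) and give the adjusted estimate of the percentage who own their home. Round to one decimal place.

Weighting each respondent by the inverse class response rate inflates each class back to its sampled size, so the class weight is n_sampled:
  18–24: 60 × 7.8 = 468
  25–60: 220 × 54.5 = 11,990
  61+: 120 × 17.5 = 2100
Adjusted estimate = 14,558 / 400 = 36.395 → 36.4%.

36.4%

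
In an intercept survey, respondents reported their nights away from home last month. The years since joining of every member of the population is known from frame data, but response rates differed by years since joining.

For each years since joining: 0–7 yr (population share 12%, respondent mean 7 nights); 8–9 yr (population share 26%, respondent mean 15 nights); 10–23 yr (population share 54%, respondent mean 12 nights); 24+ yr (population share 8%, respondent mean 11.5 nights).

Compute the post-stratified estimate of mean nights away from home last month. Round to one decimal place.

12.1

Each cell contributes population-share × respondent value:
  0–7 yr: 0.12 × 7 = 0.84
  8–9 yr: 0.26 × 15 = 3.9
  10–23 yr: 0.54 × 12 = 6.48
  24+ yr: 0.08 × 11.5 = 0.92
Post-stratified estimate = 12.14 → 12.1.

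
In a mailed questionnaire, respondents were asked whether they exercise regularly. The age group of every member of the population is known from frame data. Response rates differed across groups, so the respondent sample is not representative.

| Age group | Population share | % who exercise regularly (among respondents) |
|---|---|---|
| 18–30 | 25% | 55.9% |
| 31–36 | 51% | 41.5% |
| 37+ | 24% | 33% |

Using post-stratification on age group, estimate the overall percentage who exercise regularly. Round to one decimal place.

43.1%

Post-stratification weights by population share, not respondent share:
  18–30: 0.25 × 55.9 = 13.975
  31–36: 0.51 × 41.5 = 21.165
  37+: 0.24 × 33 = 7.92
Post-stratified estimate = 43.06 → 43.1%.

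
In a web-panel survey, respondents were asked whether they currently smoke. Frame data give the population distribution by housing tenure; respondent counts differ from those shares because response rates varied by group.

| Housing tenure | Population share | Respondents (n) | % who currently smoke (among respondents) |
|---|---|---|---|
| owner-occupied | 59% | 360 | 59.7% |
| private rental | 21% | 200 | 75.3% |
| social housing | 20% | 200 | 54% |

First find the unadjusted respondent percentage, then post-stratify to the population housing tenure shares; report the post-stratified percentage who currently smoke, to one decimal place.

Naive respondent-only estimate (weights = respondent counts):
  (360/760)×59.7 + (200/760)×75.3 + (200/760)×54 = 62.3053%
Post-stratified estimate weights by population shares:
  0.59×59.7 + 0.21×75.3 + 0.2×54 = 61.836%

61.8%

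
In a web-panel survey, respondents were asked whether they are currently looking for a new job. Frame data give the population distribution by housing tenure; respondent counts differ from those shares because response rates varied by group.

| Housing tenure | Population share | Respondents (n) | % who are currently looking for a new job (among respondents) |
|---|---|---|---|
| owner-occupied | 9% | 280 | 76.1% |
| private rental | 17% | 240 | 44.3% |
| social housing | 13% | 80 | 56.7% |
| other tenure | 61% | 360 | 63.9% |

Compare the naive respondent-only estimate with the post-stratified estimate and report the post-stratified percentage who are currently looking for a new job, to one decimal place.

Unadjusted (pooled respondent) estimate weights by respondent counts:
  (280/960)×76.1 + (240/960)×44.3 + (80/960)×56.7 + (360/960)×63.9 = 61.9583%
Post-stratified estimate weights by population shares:
  0.09×76.1 + 0.17×44.3 + 0.13×56.7 + 0.61×63.9 = 60.73%

60.7%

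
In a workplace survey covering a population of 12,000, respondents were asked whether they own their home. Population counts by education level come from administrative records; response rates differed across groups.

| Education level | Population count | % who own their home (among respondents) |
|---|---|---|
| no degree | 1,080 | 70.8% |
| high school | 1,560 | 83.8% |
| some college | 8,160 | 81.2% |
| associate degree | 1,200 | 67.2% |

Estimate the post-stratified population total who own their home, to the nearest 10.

9,500

Estimated count per cell = population count × respondent percentage:
  no degree: 1,080 × 70.8% = 764.64
  high school: 1,560 × 83.8% = 1307.28
  some college: 8,160 × 81.2% = 6625.92
  associate degree: 1,200 × 67.2% = 806.4
Estimated total = 9504.24 → 9,500.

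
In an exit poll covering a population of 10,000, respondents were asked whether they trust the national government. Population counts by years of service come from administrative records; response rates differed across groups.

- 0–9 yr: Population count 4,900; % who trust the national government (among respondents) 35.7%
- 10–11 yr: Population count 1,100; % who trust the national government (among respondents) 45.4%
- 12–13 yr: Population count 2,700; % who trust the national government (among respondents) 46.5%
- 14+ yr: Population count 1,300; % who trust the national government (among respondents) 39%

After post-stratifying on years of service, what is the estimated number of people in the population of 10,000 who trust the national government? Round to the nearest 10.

Estimated count per cell = population count × respondent percentage:
  0–9 yr: 4,900 × 35.7% = 1749.3
  10–11 yr: 1,100 × 45.4% = 499.4
  12–13 yr: 2,700 × 46.5% = 1255.5
  14+ yr: 1,300 × 39% = 507
Estimated total = 4011.2 → 4,010.

4,010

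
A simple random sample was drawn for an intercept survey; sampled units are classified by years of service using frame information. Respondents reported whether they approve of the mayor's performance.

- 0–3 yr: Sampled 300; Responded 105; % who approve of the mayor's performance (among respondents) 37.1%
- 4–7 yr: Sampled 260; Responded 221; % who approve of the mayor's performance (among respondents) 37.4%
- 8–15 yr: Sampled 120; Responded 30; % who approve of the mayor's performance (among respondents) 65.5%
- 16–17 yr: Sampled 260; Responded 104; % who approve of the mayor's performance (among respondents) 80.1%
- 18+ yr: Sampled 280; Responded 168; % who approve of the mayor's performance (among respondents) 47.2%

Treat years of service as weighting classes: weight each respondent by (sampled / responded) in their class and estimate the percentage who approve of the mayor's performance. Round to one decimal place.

51.4%

Response rates by class: 0–3 yr 105/300 = 35%, 4–7 yr 221/260 = 85%, 8–15 yr 30/120 = 25%, 16–17 yr 104/260 = 40%, 18+ yr 168/280 = 60%.
Each respondent's weight = sampled/responded in their class; summing within a class gives n_sampled, so:
  0–3 yr: 300 × 37.1 = 11,130
  4–7 yr: 260 × 37.4 = 9724
  8–15 yr: 120 × 65.5 = 7860
  16–17 yr: 260 × 80.1 = 20,826
  18+ yr: 280 × 47.2 = 13,216
Adjusted estimate = 62,756 / 1,220 = 51.4393 → 51.4%.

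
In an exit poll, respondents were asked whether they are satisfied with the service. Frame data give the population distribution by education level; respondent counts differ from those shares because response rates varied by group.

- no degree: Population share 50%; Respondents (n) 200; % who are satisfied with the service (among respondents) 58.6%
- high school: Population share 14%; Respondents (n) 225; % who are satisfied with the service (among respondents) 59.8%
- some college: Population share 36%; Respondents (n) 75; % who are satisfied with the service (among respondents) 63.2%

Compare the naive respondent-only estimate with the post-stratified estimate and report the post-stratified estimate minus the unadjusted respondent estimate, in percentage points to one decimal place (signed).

+0.6 percentage points

Unadjusted (pooled respondent) estimate weights by respondent counts:
  (200/500)×58.6 + (225/500)×59.8 + (75/500)×63.2 = 59.83%
Reweighting by population education level shares:
  0.5×58.6 + 0.14×59.8 + 0.36×63.2 = 60.424%
Difference = 60.424 − 59.83 = 0.594 pp.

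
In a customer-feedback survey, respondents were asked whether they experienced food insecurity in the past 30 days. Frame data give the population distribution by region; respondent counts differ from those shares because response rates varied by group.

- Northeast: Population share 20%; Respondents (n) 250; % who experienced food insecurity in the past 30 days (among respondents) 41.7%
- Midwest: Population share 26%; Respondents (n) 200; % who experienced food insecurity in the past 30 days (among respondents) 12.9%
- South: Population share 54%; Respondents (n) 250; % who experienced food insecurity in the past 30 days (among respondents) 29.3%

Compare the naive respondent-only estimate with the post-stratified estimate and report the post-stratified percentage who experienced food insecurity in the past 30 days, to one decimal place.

27.5%

Unadjusted (pooled respondent) estimate weights by respondent counts:
  (250/700)×41.7 + (200/700)×12.9 + (250/700)×29.3 = 29.0429%
Reweighting by population region shares:
  0.2×41.7 + 0.26×12.9 + 0.54×29.3 = 27.516%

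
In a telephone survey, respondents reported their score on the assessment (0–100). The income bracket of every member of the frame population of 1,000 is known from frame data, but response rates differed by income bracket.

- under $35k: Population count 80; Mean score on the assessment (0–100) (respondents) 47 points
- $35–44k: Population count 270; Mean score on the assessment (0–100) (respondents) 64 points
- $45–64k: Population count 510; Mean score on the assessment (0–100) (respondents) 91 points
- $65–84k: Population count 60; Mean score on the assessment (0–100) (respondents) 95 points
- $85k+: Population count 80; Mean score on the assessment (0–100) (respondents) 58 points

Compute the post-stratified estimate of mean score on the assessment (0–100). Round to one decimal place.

77.8

Reweight to the known income bracket distribution:
  under $35k: (80/1,000) × 47 = 3.76
  $35–44k: (270/1,000) × 64 = 17.28
  $45–64k: (510/1,000) × 91 = 46.41
  $65–84k: (60/1,000) × 95 = 5.7
  $85k+: (80/1,000) × 58 = 4.64
Post-stratified estimate = 77.79 → 77.8.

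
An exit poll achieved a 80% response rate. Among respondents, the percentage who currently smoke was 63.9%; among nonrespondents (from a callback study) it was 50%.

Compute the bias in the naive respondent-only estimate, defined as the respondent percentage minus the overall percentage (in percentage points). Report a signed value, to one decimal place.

Nonresponse fraction = 1 − 0.8 = 0.2.
Bias = (nonresponse fraction) × (respondent percentage − nonrespondent percentage)
     = 0.2 × (63.9 − 50) = 0.2 × 13.9 = 2.78.

+2.8 percentage points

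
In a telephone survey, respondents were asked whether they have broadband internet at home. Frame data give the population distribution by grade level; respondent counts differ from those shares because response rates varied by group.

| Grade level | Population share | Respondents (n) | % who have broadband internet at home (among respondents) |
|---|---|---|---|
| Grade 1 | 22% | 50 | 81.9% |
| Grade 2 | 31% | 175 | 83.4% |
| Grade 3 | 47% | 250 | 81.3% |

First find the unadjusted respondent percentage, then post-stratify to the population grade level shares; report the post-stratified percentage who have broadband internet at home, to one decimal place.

Naive respondent-only estimate (weights = respondent counts):
  (50/475)×81.9 + (175/475)×83.4 + (250/475)×81.3 = 82.1368%
Reweighting by population grade level shares:
  0.22×81.9 + 0.31×83.4 + 0.47×81.3 = 82.083%

82.1%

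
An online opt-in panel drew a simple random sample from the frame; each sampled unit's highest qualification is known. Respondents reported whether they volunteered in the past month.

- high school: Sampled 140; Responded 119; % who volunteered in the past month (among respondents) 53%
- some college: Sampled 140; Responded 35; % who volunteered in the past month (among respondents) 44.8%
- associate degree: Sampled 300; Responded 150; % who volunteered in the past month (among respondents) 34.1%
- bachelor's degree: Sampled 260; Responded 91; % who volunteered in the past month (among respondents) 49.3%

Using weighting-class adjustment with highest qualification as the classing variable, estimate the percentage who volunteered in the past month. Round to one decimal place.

Response rates by class: high school 119/140 = 85%, some college 35/140 = 25%, associate degree 150/300 = 50%, bachelor's degree 91/260 = 35%.
Each respondent's weight = sampled/responded in their class; summing within a class gives n_sampled, so:
  high school: 140 × 53 = 7420
  some college: 140 × 44.8 = 6272
  associate degree: 300 × 34.1 = 10,230
  bachelor's degree: 260 × 49.3 = 12,818
Adjusted estimate = 36,740 / 840 = 43.7381 → 43.7%.

43.7%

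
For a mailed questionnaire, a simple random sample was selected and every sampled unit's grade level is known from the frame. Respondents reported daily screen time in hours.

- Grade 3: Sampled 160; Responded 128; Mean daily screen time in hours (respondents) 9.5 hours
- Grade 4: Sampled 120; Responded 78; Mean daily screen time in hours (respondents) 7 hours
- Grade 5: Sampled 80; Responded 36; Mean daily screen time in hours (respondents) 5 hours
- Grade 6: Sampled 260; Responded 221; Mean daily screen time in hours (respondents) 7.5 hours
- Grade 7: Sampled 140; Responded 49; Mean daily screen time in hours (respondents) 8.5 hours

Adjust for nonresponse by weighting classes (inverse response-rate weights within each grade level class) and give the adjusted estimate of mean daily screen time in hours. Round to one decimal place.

7.8

Response rates by class: Grade 3 128/160 = 80%, Grade 4 78/120 = 65%, Grade 5 36/80 = 45%, Grade 6 221/260 = 85%, Grade 7 49/140 = 35%.
Each respondent's weight = sampled/responded in their class; summing within a class gives n_sampled, so:
  Grade 3: 160 × 9.5 = 1520
  Grade 4: 120 × 7 = 840
  Grade 5: 80 × 5 = 400
  Grade 6: 260 × 7.5 = 1950
  Grade 7: 140 × 8.5 = 1190
Adjusted estimate = 5900 / 760 = 7.76316 → 7.8.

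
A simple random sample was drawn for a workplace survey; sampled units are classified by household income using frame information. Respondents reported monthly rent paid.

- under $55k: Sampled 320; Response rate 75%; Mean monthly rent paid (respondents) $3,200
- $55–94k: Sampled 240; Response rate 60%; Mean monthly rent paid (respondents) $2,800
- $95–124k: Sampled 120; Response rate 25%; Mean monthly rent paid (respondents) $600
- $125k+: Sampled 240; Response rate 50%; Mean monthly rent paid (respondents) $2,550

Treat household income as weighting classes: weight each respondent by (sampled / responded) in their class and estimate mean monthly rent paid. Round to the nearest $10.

$2,590

With weight = n_sampled/n_responded per class, the weighted class total is n_sampled:
  under $55k: 320 × 3200 = 1,024,000
  $55–94k: 240 × 2800 = 672,000
  $95–124k: 120 × 600 = 72,000
  $125k+: 240 × 2550 = 612,000
Adjusted estimate = 2,380,000 / 920 = 2586.96 → $2,590.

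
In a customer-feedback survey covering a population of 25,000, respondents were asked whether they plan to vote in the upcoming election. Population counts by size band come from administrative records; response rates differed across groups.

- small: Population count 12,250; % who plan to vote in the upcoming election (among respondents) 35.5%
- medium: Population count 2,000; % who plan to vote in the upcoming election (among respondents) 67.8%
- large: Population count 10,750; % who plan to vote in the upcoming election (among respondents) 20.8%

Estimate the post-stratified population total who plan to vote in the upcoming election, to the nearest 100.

7,900

Estimated count per cell = population count × respondent percentage:
  small: 12,250 × 35.5% = 4348.75
  medium: 2,000 × 67.8% = 1356
  large: 10,750 × 20.8% = 2236
Estimated total = 7940.75 → 7,900.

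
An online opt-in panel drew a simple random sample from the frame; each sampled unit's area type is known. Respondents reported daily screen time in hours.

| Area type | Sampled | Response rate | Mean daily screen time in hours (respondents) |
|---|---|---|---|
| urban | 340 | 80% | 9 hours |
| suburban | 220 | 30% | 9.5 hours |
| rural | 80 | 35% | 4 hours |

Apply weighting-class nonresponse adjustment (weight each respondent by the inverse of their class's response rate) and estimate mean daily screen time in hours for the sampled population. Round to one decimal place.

Each respondent's weight = sampled/responded in their class; summing within a class gives n_sampled, so:
  urban: 340 × 9 = 3060
  suburban: 220 × 9.5 = 2090
  rural: 80 × 4 = 320
Adjusted estimate = 5470 / 640 = 8.54688 → 8.5.

8.5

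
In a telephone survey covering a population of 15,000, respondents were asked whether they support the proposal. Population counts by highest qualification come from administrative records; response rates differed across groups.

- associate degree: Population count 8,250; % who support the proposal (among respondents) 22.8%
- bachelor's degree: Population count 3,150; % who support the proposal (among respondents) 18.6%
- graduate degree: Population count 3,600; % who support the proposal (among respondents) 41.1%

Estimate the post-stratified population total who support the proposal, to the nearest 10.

3,950

Apply each group's respondent rate to its population count:
  associate degree: 8,250 × 22.8% = 1881
  bachelor's degree: 3,150 × 18.6% = 585.9
  graduate degree: 3,600 × 41.1% = 1479.6
Estimated total = 3946.5 → 3,950.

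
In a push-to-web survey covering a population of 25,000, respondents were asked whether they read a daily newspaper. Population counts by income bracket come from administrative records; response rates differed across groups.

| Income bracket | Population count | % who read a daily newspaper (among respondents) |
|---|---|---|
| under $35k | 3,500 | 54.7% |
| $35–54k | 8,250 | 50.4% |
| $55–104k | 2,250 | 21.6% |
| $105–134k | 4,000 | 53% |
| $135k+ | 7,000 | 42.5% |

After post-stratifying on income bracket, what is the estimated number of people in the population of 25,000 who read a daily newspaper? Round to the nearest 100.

Apply each group's respondent rate to its population count:
  under $35k: 3,500 × 54.7% = 1914.5
  $35–54k: 8,250 × 50.4% = 4158
  $55–104k: 2,250 × 21.6% = 486
  $105–134k: 4,000 × 53% = 2120
  $135k+: 7,000 × 42.5% = 2975
Estimated total = 11653.5 → 11,700.

11,700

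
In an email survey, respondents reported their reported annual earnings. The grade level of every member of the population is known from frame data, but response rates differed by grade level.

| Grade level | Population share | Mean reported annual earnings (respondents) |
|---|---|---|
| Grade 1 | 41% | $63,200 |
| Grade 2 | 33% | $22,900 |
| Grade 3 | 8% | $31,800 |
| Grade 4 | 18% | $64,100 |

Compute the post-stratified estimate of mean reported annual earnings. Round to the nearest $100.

$47,600

Post-stratification weights by population share, not respondent share:
  Grade 1: 0.41 × 63,200 = 25,912
  Grade 2: 0.33 × 22,900 = 7557
  Grade 3: 0.08 × 31,800 = 2544
  Grade 4: 0.18 × 64,100 = 11,538
Post-stratified estimate = 47,551 → $47,600.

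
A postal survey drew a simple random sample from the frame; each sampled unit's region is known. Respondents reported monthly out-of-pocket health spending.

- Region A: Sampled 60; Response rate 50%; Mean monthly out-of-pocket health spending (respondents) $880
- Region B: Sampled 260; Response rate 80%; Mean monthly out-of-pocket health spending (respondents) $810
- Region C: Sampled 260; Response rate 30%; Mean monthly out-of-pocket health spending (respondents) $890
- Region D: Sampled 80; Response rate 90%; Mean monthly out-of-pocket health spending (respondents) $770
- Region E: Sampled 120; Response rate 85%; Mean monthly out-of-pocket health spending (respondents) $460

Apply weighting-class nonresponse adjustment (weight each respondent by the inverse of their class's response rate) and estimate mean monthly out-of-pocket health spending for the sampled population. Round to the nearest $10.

$780

Inverse-response-rate weighting restores each class to its sampled count, so class totals weight by n_sampled:
  Region A: 60 × 880 = 52,800
  Region B: 260 × 810 = 210,600
  Region C: 260 × 890 = 231,400
  Region D: 80 × 770 = 61,600
  Region E: 120 × 460 = 55,200
Adjusted estimate = 611,600 / 780 = 784.103 → $780.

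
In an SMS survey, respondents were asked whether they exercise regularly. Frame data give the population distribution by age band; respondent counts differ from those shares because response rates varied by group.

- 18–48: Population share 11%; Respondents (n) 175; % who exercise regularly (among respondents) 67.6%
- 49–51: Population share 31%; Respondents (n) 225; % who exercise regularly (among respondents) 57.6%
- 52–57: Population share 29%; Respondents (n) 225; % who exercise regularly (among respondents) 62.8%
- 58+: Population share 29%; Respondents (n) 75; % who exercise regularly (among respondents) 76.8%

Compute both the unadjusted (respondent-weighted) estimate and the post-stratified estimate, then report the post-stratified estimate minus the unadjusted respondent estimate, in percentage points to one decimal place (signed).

+1.9 percentage points

Without adjustment, the pooled respondent share is:
  (175/700)×67.6 + (225/700)×57.6 + (225/700)×62.8 + (75/700)×76.8 = 63.8286%
Reweighting by population age band shares:
  0.11×67.6 + 0.31×57.6 + 0.29×62.8 + 0.29×76.8 = 65.776%
Difference = 65.776 − 63.8286 = 1.9474 pp.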